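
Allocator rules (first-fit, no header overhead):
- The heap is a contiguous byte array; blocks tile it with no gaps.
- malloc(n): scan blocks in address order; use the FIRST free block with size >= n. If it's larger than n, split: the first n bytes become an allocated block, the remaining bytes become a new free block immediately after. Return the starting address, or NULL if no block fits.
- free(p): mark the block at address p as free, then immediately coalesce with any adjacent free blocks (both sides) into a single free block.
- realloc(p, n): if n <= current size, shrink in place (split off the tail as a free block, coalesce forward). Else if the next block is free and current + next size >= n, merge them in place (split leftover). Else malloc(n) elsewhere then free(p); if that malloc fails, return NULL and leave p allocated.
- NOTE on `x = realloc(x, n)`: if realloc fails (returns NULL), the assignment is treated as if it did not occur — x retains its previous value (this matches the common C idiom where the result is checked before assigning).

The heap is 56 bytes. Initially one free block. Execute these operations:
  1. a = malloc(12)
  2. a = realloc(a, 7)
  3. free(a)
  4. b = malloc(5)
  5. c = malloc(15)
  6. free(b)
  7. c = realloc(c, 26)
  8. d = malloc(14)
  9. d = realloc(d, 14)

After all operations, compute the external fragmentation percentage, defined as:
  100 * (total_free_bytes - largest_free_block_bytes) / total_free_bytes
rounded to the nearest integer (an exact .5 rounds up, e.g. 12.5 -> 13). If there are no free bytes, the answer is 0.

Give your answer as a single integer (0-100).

Answer: 31

Derivation:
Op 1: a = malloc(12) -> a = 0; heap: [0-11 ALLOC][12-55 FREE]
Op 2: a = realloc(a, 7) -> a = 0; heap: [0-6 ALLOC][7-55 FREE]
Op 3: free(a) -> (freed a); heap: [0-55 FREE]
Op 4: b = malloc(5) -> b = 0; heap: [0-4 ALLOC][5-55 FREE]
Op 5: c = malloc(15) -> c = 5; heap: [0-4 ALLOC][5-19 ALLOC][20-55 FREE]
Op 6: free(b) -> (freed b); heap: [0-4 FREE][5-19 ALLOC][20-55 FREE]
Op 7: c = realloc(c, 26) -> c = 5; heap: [0-4 FREE][5-30 ALLOC][31-55 FREE]
Op 8: d = malloc(14) -> d = 31; heap: [0-4 FREE][5-30 ALLOC][31-44 ALLOC][45-55 FREE]
Op 9: d = realloc(d, 14) -> d = 31; heap: [0-4 FREE][5-30 ALLOC][31-44 ALLOC][45-55 FREE]
Free blocks: [5 11] total_free=16 largest=11 -> 100*(16-11)/16 = 500/16 = 31.25 -> rounds to 31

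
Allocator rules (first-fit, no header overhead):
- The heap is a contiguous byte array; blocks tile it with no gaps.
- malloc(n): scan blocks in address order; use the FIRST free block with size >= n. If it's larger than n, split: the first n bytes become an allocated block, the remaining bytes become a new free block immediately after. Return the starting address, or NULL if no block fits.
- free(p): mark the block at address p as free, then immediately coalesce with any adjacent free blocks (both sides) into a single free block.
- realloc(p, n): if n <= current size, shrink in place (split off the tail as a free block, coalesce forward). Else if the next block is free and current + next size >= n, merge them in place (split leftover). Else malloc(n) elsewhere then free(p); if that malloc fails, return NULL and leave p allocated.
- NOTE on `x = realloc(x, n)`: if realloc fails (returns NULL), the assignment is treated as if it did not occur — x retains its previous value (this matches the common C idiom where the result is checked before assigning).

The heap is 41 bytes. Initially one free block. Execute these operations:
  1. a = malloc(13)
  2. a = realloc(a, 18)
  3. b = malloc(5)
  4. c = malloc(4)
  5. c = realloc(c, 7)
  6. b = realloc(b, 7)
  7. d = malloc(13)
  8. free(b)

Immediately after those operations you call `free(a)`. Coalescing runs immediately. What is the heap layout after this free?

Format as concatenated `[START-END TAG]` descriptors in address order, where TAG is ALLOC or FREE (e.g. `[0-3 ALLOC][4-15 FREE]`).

Op 1: a = malloc(13) -> a = 0; heap: [0-12 ALLOC][13-40 FREE]
Op 2: a = realloc(a, 18) -> a = 0; heap: [0-17 ALLOC][18-40 FREE]
Op 3: b = malloc(5) -> b = 18; heap: [0-17 ALLOC][18-22 ALLOC][23-40 FREE]
Op 4: c = malloc(4) -> c = 23; heap: [0-17 ALLOC][18-22 ALLOC][23-26 ALLOC][27-40 FREE]
Op 5: c = realloc(c, 7) -> c = 23; heap: [0-17 ALLOC][18-22 ALLOC][23-29 ALLOC][30-40 FREE]
Op 6: b = realloc(b, 7) -> b = 30; heap: [0-17 ALLOC][18-22 FREE][23-29 ALLOC][30-36 ALLOC][37-40 FREE]
Op 7: d = malloc(13) -> d = NULL; heap: [0-17 ALLOC][18-22 FREE][23-29 ALLOC][30-36 ALLOC][37-40 FREE]
Op 8: free(b) -> (freed b); heap: [0-17 ALLOC][18-22 FREE][23-29 ALLOC][30-40 FREE]
free(a): a = 0 -> block [0-17 ALLOC]; mark free, coalesce with adjacent free neighbors -> [0-22 FREE][23-29 ALLOC][30-40 FREE]

Answer: [0-22 FREE][23-29 ALLOC][30-40 FREE]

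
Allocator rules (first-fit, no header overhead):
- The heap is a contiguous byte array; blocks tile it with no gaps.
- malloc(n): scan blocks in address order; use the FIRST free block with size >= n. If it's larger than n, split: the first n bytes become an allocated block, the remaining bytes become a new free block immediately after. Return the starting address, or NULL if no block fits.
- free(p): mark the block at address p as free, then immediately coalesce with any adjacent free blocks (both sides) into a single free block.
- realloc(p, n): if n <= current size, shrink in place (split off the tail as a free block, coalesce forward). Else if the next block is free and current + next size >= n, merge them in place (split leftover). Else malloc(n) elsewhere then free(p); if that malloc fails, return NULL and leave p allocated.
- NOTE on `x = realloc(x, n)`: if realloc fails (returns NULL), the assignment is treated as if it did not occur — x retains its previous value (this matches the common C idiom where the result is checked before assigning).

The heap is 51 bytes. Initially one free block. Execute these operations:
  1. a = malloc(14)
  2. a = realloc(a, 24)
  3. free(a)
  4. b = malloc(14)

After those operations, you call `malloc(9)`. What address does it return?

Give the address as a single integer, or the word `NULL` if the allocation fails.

Answer: 14

Derivation:
Op 1: a = malloc(14) -> a = 0; heap: [0-13 ALLOC][14-50 FREE]
Op 2: a = realloc(a, 24) -> a = 0; heap: [0-23 ALLOC][24-50 FREE]
Op 3: free(a) -> (freed a); heap: [0-50 FREE]
Op 4: b = malloc(14) -> b = 0; heap: [0-13 ALLOC][14-50 FREE]
malloc(9): first-fit scan over [0-13 ALLOC][14-50 FREE] -> 14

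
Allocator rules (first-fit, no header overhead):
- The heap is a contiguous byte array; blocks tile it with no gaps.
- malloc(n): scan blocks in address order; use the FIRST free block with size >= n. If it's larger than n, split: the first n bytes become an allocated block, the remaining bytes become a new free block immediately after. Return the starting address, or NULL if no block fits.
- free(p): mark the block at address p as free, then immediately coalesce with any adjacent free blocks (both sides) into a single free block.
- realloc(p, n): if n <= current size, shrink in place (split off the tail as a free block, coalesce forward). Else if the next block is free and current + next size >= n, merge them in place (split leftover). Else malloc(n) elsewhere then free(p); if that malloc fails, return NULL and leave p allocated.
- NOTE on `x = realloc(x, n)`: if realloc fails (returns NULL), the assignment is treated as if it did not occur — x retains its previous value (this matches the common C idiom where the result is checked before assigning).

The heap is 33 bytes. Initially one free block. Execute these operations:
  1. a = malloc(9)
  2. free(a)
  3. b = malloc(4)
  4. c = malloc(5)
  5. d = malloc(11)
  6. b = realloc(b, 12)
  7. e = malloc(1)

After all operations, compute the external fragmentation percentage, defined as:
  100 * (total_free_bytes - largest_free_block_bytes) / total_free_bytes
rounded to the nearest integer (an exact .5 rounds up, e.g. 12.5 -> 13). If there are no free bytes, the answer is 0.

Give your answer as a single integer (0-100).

Answer: 25

Derivation:
Op 1: a = malloc(9) -> a = 0; heap: [0-8 ALLOC][9-32 FREE]
Op 2: free(a) -> (freed a); heap: [0-32 FREE]
Op 3: b = malloc(4) -> b = 0; heap: [0-3 ALLOC][4-32 FREE]
Op 4: c = malloc(5) -> c = 4; heap: [0-3 ALLOC][4-8 ALLOC][9-32 FREE]
Op 5: d = malloc(11) -> d = 9; heap: [0-3 ALLOC][4-8 ALLOC][9-19 ALLOC][20-32 FREE]
Op 6: b = realloc(b, 12) -> b = 20; heap: [0-3 FREE][4-8 ALLOC][9-19 ALLOC][20-31 ALLOC][32-32 FREE]
Op 7: e = malloc(1) -> e = 0; heap: [0-0 ALLOC][1-3 FREE][4-8 ALLOC][9-19 ALLOC][20-31 ALLOC][32-32 FREE]
Free blocks: [3 1] total_free=4 largest=3 -> 100*(4-3)/4 = 100/4 = 25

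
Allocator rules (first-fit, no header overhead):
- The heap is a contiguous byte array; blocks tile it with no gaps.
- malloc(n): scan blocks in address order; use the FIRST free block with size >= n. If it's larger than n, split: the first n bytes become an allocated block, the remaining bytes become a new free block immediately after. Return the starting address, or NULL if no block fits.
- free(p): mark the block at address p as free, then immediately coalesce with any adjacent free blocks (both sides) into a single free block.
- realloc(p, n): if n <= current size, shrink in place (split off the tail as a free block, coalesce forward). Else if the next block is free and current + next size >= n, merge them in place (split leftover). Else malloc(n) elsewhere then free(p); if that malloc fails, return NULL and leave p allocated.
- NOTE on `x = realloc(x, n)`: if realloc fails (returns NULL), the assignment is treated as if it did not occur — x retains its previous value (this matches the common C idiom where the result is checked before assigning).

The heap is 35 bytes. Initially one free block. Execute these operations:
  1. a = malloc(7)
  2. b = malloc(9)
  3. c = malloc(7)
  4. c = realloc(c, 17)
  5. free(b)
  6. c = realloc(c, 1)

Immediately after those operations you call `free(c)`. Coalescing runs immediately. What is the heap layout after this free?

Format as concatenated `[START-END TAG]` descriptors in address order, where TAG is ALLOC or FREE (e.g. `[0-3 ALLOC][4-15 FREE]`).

Answer: [0-6 ALLOC][7-34 FREE]

Derivation:
Op 1: a = malloc(7) -> a = 0; heap: [0-6 ALLOC][7-34 FREE]
Op 2: b = malloc(9) -> b = 7; heap: [0-6 ALLOC][7-15 ALLOC][16-34 FREE]
Op 3: c = malloc(7) -> c = 16; heap: [0-6 ALLOC][7-15 ALLOC][16-22 ALLOC][23-34 FREE]
Op 4: c = realloc(c, 17) -> c = 16; heap: [0-6 ALLOC][7-15 ALLOC][16-32 ALLOC][33-34 FREE]
Op 5: free(b) -> (freed b); heap: [0-6 ALLOC][7-15 FREE][16-32 ALLOC][33-34 FREE]
Op 6: c = realloc(c, 1) -> c = 16; heap: [0-6 ALLOC][7-15 FREE][16-16 ALLOC][17-34 FREE]
free(c): c = 16 -> block [16-16 ALLOC]; mark free, coalesce with adjacent free neighbors -> [0-6 ALLOC][7-34 FREE]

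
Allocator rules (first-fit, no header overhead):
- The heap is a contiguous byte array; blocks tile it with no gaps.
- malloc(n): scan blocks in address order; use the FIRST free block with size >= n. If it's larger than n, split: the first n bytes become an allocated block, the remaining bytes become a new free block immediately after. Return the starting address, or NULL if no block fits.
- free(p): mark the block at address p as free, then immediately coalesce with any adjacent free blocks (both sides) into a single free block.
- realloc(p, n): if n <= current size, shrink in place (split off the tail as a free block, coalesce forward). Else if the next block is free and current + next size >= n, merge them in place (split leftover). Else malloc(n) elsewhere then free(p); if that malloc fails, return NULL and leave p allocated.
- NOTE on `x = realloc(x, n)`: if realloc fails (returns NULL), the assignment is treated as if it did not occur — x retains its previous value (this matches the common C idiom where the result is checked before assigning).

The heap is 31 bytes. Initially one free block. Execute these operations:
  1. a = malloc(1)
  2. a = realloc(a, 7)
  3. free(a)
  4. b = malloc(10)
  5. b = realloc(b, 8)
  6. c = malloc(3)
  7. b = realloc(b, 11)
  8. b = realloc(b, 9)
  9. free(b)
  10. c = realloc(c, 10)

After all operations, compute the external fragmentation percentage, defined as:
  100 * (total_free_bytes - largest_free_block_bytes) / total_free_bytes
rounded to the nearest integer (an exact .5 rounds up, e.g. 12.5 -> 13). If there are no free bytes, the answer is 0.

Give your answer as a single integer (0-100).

Answer: 38

Derivation:
Op 1: a = malloc(1) -> a = 0; heap: [0-0 ALLOC][1-30 FREE]
Op 2: a = realloc(a, 7) -> a = 0; heap: [0-6 ALLOC][7-30 FREE]
Op 3: free(a) -> (freed a); heap: [0-30 FREE]
Op 4: b = malloc(10) -> b = 0; heap: [0-9 ALLOC][10-30 FREE]
Op 5: b = realloc(b, 8) -> b = 0; heap: [0-7 ALLOC][8-30 FREE]
Op 6: c = malloc(3) -> c = 8; heap: [0-7 ALLOC][8-10 ALLOC][11-30 FREE]
Op 7: b = realloc(b, 11) -> b = 11; heap: [0-7 FREE][8-10 ALLOC][11-21 ALLOC][22-30 FREE]
Op 8: b = realloc(b, 9) -> b = 11; heap: [0-7 FREE][8-10 ALLOC][11-19 ALLOC][20-30 FREE]
Op 9: free(b) -> (freed b); heap: [0-7 FREE][8-10 ALLOC][11-30 FREE]
Op 10: c = realloc(c, 10) -> c = 8; heap: [0-7 FREE][8-17 ALLOC][18-30 FREE]
Free blocks: [8 13] total_free=21 largest=13 -> 100*(21-13)/21 = 800/21 ≈ 38.095 -> rounds to 38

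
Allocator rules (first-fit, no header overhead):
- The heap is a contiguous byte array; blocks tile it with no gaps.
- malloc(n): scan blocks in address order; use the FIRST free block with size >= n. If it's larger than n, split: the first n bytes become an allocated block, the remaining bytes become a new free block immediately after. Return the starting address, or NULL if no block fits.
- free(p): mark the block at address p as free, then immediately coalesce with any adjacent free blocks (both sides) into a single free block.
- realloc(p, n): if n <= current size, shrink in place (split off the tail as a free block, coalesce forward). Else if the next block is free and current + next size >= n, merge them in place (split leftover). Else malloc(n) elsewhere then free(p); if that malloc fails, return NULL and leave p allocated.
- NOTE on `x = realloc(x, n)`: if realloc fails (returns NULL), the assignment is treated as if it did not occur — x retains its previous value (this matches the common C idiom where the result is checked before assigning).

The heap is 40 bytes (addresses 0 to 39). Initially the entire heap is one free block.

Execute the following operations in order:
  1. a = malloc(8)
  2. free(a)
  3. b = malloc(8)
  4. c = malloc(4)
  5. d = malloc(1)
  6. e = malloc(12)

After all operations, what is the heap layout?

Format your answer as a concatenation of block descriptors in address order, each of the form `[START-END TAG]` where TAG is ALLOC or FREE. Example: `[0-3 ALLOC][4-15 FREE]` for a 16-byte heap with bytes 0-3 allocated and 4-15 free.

Op 1: a = malloc(8) -> a = 0; heap: [0-7 ALLOC][8-39 FREE]
Op 2: free(a) -> (freed a); heap: [0-39 FREE]
Op 3: b = malloc(8) -> b = 0; heap: [0-7 ALLOC][8-39 FREE]
Op 4: c = malloc(4) -> c = 8; heap: [0-7 ALLOC][8-11 ALLOC][12-39 FREE]
Op 5: d = malloc(1) -> d = 12; heap: [0-7 ALLOC][8-11 ALLOC][12-12 ALLOC][13-39 FREE]
Op 6: e = malloc(12) -> e = 13; heap: [0-7 ALLOC][8-11 ALLOC][12-12 ALLOC][13-24 ALLOC][25-39 FREE]

Answer: [0-7 ALLOC][8-11 ALLOC][12-12 ALLOC][13-24 ALLOC][25-39 FREE]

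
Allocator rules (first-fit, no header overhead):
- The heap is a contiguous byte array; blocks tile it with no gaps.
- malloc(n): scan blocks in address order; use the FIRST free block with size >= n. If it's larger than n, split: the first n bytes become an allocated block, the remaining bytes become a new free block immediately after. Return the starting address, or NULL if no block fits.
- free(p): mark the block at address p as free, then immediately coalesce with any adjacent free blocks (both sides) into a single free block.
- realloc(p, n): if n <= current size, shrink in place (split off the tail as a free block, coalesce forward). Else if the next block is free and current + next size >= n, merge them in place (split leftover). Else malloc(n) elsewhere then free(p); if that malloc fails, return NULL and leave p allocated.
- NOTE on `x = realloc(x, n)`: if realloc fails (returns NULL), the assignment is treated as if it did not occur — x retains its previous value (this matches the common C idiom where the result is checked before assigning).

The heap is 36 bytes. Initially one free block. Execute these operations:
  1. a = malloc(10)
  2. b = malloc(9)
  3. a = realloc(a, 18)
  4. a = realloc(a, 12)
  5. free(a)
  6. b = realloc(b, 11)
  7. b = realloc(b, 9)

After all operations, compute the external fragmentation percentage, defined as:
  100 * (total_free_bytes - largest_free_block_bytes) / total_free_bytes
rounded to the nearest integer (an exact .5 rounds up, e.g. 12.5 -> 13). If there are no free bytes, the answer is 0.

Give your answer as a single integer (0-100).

Op 1: a = malloc(10) -> a = 0; heap: [0-9 ALLOC][10-35 FREE]
Op 2: b = malloc(9) -> b = 10; heap: [0-9 ALLOC][10-18 ALLOC][19-35 FREE]
Op 3: a = realloc(a, 18) -> NULL (a unchanged); heap: [0-9 ALLOC][10-18 ALLOC][19-35 FREE]
Op 4: a = realloc(a, 12) -> a = 19; heap: [0-9 FREE][10-18 ALLOC][19-30 ALLOC][31-35 FREE]
Op 5: free(a) -> (freed a); heap: [0-9 FREE][10-18 ALLOC][19-35 FREE]
Op 6: b = realloc(b, 11) -> b = 10; heap: [0-9 FREE][10-20 ALLOC][21-35 FREE]
Op 7: b = realloc(b, 9) -> b = 10; heap: [0-9 FREE][10-18 ALLOC][19-35 FREE]
Free blocks: [10 17] total_free=27 largest=17 -> 100*(27-17)/27 = 1000/27 ≈ 37.037 -> rounds to 37

Answer: 37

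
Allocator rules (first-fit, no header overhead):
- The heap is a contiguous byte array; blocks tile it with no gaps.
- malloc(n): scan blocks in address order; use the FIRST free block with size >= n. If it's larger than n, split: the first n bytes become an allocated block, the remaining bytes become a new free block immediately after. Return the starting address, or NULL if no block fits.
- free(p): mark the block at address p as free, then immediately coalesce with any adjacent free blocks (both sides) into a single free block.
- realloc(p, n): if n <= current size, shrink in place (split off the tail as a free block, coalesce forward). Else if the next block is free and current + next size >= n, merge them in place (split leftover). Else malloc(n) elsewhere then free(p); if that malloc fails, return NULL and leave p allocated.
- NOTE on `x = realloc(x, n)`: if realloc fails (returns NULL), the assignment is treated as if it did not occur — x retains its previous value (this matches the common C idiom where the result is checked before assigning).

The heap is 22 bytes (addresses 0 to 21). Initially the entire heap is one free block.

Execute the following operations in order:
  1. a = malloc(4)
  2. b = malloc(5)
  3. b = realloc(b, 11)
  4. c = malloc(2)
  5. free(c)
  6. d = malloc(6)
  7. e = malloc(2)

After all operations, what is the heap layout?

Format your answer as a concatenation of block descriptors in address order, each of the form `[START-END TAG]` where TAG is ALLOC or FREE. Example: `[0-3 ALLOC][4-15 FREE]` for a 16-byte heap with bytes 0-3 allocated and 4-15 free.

Answer: [0-3 ALLOC][4-14 ALLOC][15-20 ALLOC][21-21 FREE]

Derivation:
Op 1: a = malloc(4) -> a = 0; heap: [0-3 ALLOC][4-21 FREE]
Op 2: b = malloc(5) -> b = 4; heap: [0-3 ALLOC][4-8 ALLOC][9-21 FREE]
Op 3: b = realloc(b, 11) -> b = 4; heap: [0-3 ALLOC][4-14 ALLOC][15-21 FREE]
Op 4: c = malloc(2) -> c = 15; heap: [0-3 ALLOC][4-14 ALLOC][15-16 ALLOC][17-21 FREE]
Op 5: free(c) -> (freed c); heap: [0-3 ALLOC][4-14 ALLOC][15-21 FREE]
Op 6: d = malloc(6) -> d = 15; heap: [0-3 ALLOC][4-14 ALLOC][15-20 ALLOC][21-21 FREE]
Op 7: e = malloc(2) -> e = NULL; heap: [0-3 ALLOC][4-14 ALLOC][15-20 ALLOC][21-21 FREE]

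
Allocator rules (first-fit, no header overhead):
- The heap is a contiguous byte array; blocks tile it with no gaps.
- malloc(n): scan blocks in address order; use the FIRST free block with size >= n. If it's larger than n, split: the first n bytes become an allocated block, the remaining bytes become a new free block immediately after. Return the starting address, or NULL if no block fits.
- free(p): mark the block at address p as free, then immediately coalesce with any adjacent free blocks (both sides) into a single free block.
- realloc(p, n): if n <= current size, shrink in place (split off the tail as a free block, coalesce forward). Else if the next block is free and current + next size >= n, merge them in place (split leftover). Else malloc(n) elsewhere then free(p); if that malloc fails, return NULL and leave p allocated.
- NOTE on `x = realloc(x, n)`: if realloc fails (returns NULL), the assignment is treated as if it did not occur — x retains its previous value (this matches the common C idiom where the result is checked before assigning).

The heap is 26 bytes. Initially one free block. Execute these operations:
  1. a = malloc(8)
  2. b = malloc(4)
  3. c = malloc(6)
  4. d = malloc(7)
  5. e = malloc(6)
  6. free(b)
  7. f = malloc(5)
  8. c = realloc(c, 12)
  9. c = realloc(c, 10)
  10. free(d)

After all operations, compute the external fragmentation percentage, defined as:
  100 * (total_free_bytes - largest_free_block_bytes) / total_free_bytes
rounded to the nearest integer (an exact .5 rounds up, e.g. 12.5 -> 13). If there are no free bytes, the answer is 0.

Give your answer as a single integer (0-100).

Op 1: a = malloc(8) -> a = 0; heap: [0-7 ALLOC][8-25 FREE]
Op 2: b = malloc(4) -> b = 8; heap: [0-7 ALLOC][8-11 ALLOC][12-25 FREE]
Op 3: c = malloc(6) -> c = 12; heap: [0-7 ALLOC][8-11 ALLOC][12-17 ALLOC][18-25 FREE]
Op 4: d = malloc(7) -> d = 18; heap: [0-7 ALLOC][8-11 ALLOC][12-17 ALLOC][18-24 ALLOC][25-25 FREE]
Op 5: e = malloc(6) -> e = NULL; heap: [0-7 ALLOC][8-11 ALLOC][12-17 ALLOC][18-24 ALLOC][25-25 FREE]
Op 6: free(b) -> (freed b); heap: [0-7 ALLOC][8-11 FREE][12-17 ALLOC][18-24 ALLOC][25-25 FREE]
Op 7: f = malloc(5) -> f = NULL; heap: [0-7 ALLOC][8-11 FREE][12-17 ALLOC][18-24 ALLOC][25-25 FREE]
Op 8: c = realloc(c, 12) -> NULL (c unchanged); heap: [0-7 ALLOC][8-11 FREE][12-17 ALLOC][18-24 ALLOC][25-25 FREE]
Op 9: c = realloc(c, 10) -> NULL (c unchanged); heap: [0-7 ALLOC][8-11 FREE][12-17 ALLOC][18-24 ALLOC][25-25 FREE]
Op 10: free(d) -> (freed d); heap: [0-7 ALLOC][8-11 FREE][12-17 ALLOC][18-25 FREE]
Free blocks: [4 8] total_free=12 largest=8 -> 100*(12-8)/12 = 400/12 ≈ 33.333 -> rounds to 33

Answer: 33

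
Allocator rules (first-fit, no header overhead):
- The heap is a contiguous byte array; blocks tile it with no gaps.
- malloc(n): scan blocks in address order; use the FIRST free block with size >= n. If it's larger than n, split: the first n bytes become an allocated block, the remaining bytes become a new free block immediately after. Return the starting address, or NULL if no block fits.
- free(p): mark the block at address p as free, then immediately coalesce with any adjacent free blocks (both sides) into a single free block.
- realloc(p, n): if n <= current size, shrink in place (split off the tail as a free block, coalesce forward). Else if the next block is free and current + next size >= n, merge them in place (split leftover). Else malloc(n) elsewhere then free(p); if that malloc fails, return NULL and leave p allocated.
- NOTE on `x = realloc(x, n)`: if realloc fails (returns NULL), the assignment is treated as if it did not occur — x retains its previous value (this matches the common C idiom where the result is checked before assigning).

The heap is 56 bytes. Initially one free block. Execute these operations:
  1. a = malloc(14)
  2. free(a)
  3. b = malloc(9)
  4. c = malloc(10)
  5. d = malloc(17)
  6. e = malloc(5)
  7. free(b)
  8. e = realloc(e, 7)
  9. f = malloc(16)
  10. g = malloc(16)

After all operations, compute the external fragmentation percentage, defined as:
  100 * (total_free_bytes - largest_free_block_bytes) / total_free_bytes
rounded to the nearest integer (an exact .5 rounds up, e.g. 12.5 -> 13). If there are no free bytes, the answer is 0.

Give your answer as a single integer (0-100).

Op 1: a = malloc(14) -> a = 0; heap: [0-13 ALLOC][14-55 FREE]
Op 2: free(a) -> (freed a); heap: [0-55 FREE]
Op 3: b = malloc(9) -> b = 0; heap: [0-8 ALLOC][9-55 FREE]
Op 4: c = malloc(10) -> c = 9; heap: [0-8 ALLOC][9-18 ALLOC][19-55 FREE]
Op 5: d = malloc(17) -> d = 19; heap: [0-8 ALLOC][9-18 ALLOC][19-35 ALLOC][36-55 FREE]
Op 6: e = malloc(5) -> e = 36; heap: [0-8 ALLOC][9-18 ALLOC][19-35 ALLOC][36-40 ALLOC][41-55 FREE]
Op 7: free(b) -> (freed b); heap: [0-8 FREE][9-18 ALLOC][19-35 ALLOC][36-40 ALLOC][41-55 FREE]
Op 8: e = realloc(e, 7) -> e = 36; heap: [0-8 FREE][9-18 ALLOC][19-35 ALLOC][36-42 ALLOC][43-55 FREE]
Op 9: f = malloc(16) -> f = NULL; heap: [0-8 FREE][9-18 ALLOC][19-35 ALLOC][36-42 ALLOC][43-55 FREE]
Op 10: g = malloc(16) -> g = NULL; heap: [0-8 FREE][9-18 ALLOC][19-35 ALLOC][36-42 ALLOC][43-55 FREE]
Free blocks: [9 13] total_free=22 largest=13 -> 100*(22-13)/22 = 900/22 ≈ 40.909 -> rounds to 41

Answer: 41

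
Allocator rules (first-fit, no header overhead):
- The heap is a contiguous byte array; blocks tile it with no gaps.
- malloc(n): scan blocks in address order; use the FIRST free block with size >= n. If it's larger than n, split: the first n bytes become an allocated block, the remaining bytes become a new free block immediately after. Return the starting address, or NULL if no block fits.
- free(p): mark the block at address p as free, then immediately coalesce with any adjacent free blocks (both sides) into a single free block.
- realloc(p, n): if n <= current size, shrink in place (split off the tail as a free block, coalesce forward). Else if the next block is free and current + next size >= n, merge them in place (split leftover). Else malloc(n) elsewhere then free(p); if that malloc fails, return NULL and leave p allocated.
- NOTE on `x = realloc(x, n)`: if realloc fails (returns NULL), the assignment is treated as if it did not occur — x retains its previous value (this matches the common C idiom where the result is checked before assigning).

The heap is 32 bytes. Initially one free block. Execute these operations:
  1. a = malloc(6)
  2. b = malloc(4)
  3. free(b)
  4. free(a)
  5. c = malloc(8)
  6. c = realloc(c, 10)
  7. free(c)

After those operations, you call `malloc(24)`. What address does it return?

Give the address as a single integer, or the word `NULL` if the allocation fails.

Op 1: a = malloc(6) -> a = 0; heap: [0-5 ALLOC][6-31 FREE]
Op 2: b = malloc(4) -> b = 6; heap: [0-5 ALLOC][6-9 ALLOC][10-31 FREE]
Op 3: free(b) -> (freed b); heap: [0-5 ALLOC][6-31 FREE]
Op 4: free(a) -> (freed a); heap: [0-31 FREE]
Op 5: c = malloc(8) -> c = 0; heap: [0-7 ALLOC][8-31 FREE]
Op 6: c = realloc(c, 10) -> c = 0; heap: [0-9 ALLOC][10-31 FREE]
Op 7: free(c) -> (freed c); heap: [0-31 FREE]
malloc(24): first-fit scan over [0-31 FREE] -> 0

Answer: 0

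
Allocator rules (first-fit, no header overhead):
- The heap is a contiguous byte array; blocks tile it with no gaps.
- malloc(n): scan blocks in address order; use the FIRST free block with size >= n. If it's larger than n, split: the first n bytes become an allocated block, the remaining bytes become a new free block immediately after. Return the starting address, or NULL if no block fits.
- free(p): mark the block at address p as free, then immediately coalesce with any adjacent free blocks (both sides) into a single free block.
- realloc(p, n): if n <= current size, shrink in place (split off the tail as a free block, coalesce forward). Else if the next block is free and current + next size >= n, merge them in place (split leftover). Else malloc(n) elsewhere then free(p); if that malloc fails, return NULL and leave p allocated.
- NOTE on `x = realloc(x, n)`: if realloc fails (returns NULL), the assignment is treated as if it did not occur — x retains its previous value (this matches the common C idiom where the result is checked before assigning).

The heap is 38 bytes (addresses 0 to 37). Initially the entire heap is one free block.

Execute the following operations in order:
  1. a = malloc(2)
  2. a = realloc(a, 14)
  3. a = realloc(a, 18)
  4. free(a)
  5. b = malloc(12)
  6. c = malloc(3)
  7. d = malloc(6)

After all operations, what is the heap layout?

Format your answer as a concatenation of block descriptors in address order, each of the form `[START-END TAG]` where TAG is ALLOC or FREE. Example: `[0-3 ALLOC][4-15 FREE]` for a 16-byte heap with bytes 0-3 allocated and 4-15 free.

Op 1: a = malloc(2) -> a = 0; heap: [0-1 ALLOC][2-37 FREE]
Op 2: a = realloc(a, 14) -> a = 0; heap: [0-13 ALLOC][14-37 FREE]
Op 3: a = realloc(a, 18) -> a = 0; heap: [0-17 ALLOC][18-37 FREE]
Op 4: free(a) -> (freed a); heap: [0-37 FREE]
Op 5: b = malloc(12) -> b = 0; heap: [0-11 ALLOC][12-37 FREE]
Op 6: c = malloc(3) -> c = 12; heap: [0-11 ALLOC][12-14 ALLOC][15-37 FREE]
Op 7: d = malloc(6) -> d = 15; heap: [0-11 ALLOC][12-14 ALLOC][15-20 ALLOC][21-37 FREE]

Answer: [0-11 ALLOC][12-14 ALLOC][15-20 ALLOC][21-37 FREE]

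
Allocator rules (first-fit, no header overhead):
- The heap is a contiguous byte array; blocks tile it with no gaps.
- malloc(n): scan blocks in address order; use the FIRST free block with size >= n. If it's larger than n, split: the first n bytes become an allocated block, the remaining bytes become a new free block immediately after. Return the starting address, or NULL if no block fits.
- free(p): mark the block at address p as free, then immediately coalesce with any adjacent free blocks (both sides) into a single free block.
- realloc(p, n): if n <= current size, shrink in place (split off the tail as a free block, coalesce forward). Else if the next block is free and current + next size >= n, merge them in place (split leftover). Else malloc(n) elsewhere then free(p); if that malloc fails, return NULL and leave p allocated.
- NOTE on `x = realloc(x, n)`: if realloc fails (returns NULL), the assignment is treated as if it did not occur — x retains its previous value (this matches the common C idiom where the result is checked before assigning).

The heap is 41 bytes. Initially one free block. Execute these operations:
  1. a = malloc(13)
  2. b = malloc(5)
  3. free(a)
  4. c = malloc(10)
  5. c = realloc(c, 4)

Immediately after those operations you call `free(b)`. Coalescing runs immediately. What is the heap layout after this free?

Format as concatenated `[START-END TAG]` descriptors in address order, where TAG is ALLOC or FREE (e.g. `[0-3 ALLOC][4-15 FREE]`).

Op 1: a = malloc(13) -> a = 0; heap: [0-12 ALLOC][13-40 FREE]
Op 2: b = malloc(5) -> b = 13; heap: [0-12 ALLOC][13-17 ALLOC][18-40 FREE]
Op 3: free(a) -> (freed a); heap: [0-12 FREE][13-17 ALLOC][18-40 FREE]
Op 4: c = malloc(10) -> c = 0; heap: [0-9 ALLOC][10-12 FREE][13-17 ALLOC][18-40 FREE]
Op 5: c = realloc(c, 4) -> c = 0; heap: [0-3 ALLOC][4-12 FREE][13-17 ALLOC][18-40 FREE]
free(b): b = 13 -> block [13-17 ALLOC]; mark free, coalesce with adjacent free neighbors -> [0-3 ALLOC][4-40 FREE]

Answer: [0-3 ALLOC][4-40 FREE]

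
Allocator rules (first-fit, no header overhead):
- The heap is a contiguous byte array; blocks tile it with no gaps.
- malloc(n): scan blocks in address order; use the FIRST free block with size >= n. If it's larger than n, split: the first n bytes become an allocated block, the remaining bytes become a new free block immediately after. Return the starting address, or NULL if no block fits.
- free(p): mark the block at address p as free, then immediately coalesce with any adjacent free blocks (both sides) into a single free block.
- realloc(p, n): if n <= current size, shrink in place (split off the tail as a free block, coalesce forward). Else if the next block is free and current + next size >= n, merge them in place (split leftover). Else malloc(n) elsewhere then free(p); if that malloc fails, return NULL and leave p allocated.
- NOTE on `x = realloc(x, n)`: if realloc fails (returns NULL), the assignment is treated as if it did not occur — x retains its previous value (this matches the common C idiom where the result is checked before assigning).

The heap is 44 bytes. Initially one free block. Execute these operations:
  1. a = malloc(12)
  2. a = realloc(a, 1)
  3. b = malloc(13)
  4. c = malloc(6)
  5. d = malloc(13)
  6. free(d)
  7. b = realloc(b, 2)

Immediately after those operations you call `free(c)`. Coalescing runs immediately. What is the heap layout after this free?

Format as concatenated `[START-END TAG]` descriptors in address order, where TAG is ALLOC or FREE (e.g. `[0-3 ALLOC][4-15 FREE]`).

Op 1: a = malloc(12) -> a = 0; heap: [0-11 ALLOC][12-43 FREE]
Op 2: a = realloc(a, 1) -> a = 0; heap: [0-0 ALLOC][1-43 FREE]
Op 3: b = malloc(13) -> b = 1; heap: [0-0 ALLOC][1-13 ALLOC][14-43 FREE]
Op 4: c = malloc(6) -> c = 14; heap: [0-0 ALLOC][1-13 ALLOC][14-19 ALLOC][20-43 FREE]
Op 5: d = malloc(13) -> d = 20; heap: [0-0 ALLOC][1-13 ALLOC][14-19 ALLOC][20-32 ALLOC][33-43 FREE]
Op 6: free(d) -> (freed d); heap: [0-0 ALLOC][1-13 ALLOC][14-19 ALLOC][20-43 FREE]
Op 7: b = realloc(b, 2) -> b = 1; heap: [0-0 ALLOC][1-2 ALLOC][3-13 FREE][14-19 ALLOC][20-43 FREE]
free(c): c = 14 -> block [14-19 ALLOC]; mark free, coalesce with adjacent free neighbors -> [0-0 ALLOC][1-2 ALLOC][3-43 FREE]

Answer: [0-0 ALLOC][1-2 ALLOC][3-43 FREE]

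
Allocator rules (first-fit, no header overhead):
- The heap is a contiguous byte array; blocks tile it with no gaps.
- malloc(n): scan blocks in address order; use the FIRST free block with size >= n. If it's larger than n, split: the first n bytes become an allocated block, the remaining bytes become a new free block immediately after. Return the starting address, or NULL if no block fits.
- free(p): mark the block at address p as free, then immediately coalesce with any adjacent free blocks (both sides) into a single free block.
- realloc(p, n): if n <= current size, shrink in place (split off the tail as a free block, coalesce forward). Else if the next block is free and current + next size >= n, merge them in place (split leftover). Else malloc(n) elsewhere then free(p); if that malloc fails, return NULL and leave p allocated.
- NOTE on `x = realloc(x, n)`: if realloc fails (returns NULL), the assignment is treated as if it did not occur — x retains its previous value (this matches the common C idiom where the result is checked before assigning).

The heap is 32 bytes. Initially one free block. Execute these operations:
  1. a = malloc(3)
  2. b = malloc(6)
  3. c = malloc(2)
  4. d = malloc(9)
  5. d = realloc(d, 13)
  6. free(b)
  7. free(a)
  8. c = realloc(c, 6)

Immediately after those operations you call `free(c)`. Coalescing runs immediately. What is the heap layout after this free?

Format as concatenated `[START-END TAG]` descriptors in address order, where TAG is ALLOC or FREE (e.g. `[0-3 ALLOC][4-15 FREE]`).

Answer: [0-10 FREE][11-23 ALLOC][24-31 FREE]

Derivation:
Op 1: a = malloc(3) -> a = 0; heap: [0-2 ALLOC][3-31 FREE]
Op 2: b = malloc(6) -> b = 3; heap: [0-2 ALLOC][3-8 ALLOC][9-31 FREE]
Op 3: c = malloc(2) -> c = 9; heap: [0-2 ALLOC][3-8 ALLOC][9-10 ALLOC][11-31 FREE]
Op 4: d = malloc(9) -> d = 11; heap: [0-2 ALLOC][3-8 ALLOC][9-10 ALLOC][11-19 ALLOC][20-31 FREE]
Op 5: d = realloc(d, 13) -> d = 11; heap: [0-2 ALLOC][3-8 ALLOC][9-10 ALLOC][11-23 ALLOC][24-31 FREE]
Op 6: free(b) -> (freed b); heap: [0-2 ALLOC][3-8 FREE][9-10 ALLOC][11-23 ALLOC][24-31 FREE]
Op 7: free(a) -> (freed a); heap: [0-8 FREE][9-10 ALLOC][11-23 ALLOC][24-31 FREE]
Op 8: c = realloc(c, 6) -> c = 0; heap: [0-5 ALLOC][6-10 FREE][11-23 ALLOC][24-31 FREE]
free(c): c = 0 -> block [0-5 ALLOC]; mark free, coalesce with adjacent free neighbors -> [0-10 FREE][11-23 ALLOC][24-31 FREE]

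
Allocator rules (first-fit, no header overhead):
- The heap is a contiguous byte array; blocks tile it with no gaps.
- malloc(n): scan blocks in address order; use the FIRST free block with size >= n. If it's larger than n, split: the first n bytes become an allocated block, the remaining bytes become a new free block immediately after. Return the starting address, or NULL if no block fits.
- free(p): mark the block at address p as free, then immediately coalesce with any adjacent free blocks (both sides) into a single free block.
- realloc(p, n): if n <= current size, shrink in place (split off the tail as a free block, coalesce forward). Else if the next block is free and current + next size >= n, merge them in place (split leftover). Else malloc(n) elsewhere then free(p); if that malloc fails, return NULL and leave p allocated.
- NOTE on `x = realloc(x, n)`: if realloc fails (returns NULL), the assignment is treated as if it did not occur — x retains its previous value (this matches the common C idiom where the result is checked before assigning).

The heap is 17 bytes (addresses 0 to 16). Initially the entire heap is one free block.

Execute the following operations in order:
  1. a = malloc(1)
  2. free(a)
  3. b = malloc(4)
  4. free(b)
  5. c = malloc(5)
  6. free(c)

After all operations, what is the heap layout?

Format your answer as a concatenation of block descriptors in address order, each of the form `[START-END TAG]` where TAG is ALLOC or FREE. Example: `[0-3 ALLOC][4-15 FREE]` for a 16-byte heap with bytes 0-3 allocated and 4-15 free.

Op 1: a = malloc(1) -> a = 0; heap: [0-0 ALLOC][1-16 FREE]
Op 2: free(a) -> (freed a); heap: [0-16 FREE]
Op 3: b = malloc(4) -> b = 0; heap: [0-3 ALLOC][4-16 FREE]
Op 4: free(b) -> (freed b); heap: [0-16 FREE]
Op 5: c = malloc(5) -> c = 0; heap: [0-4 ALLOC][5-16 FREE]
Op 6: free(c) -> (freed c); heap: [0-16 FREE]

Answer: [0-16 FREE]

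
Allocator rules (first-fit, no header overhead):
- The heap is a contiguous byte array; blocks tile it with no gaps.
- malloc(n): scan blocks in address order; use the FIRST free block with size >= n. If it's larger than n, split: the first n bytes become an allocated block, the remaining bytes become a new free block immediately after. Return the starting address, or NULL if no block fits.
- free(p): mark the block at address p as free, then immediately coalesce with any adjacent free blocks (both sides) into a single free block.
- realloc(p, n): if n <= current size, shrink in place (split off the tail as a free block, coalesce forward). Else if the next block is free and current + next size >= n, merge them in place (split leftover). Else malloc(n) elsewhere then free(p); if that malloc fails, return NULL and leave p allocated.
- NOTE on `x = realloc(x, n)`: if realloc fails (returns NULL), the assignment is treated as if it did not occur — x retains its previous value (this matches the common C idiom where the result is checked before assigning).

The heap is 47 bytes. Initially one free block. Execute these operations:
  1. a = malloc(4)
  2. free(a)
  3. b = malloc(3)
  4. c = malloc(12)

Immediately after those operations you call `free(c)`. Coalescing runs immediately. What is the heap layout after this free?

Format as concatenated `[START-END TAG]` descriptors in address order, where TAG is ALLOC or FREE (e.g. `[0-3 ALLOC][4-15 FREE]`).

Op 1: a = malloc(4) -> a = 0; heap: [0-3 ALLOC][4-46 FREE]
Op 2: free(a) -> (freed a); heap: [0-46 FREE]
Op 3: b = malloc(3) -> b = 0; heap: [0-2 ALLOC][3-46 FREE]
Op 4: c = malloc(12) -> c = 3; heap: [0-2 ALLOC][3-14 ALLOC][15-46 FREE]
free(c): c = 3 -> block [3-14 ALLOC]; mark free, coalesce with adjacent free neighbors -> [0-2 ALLOC][3-46 FREE]

Answer: [0-2 ALLOC][3-46 FREE]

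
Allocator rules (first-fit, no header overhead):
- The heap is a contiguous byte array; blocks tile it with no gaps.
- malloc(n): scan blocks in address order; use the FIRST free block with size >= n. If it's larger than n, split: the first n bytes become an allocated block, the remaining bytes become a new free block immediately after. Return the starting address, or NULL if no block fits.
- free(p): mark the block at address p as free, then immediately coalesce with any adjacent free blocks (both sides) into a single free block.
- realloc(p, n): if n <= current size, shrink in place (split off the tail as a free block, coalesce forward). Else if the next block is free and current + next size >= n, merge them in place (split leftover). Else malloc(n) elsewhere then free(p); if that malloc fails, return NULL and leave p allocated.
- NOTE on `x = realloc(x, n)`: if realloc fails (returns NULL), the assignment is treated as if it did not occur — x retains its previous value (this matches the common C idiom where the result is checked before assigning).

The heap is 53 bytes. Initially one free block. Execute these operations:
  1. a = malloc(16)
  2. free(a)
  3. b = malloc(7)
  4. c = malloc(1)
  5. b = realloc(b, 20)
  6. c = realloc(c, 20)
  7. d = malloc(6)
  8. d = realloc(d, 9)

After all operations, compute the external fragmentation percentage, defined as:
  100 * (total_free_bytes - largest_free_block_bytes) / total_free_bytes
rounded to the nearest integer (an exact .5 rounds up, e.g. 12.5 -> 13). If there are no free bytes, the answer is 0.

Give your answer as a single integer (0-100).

Op 1: a = malloc(16) -> a = 0; heap: [0-15 ALLOC][16-52 FREE]
Op 2: free(a) -> (freed a); heap: [0-52 FREE]
Op 3: b = malloc(7) -> b = 0; heap: [0-6 ALLOC][7-52 FREE]
Op 4: c = malloc(1) -> c = 7; heap: [0-6 ALLOC][7-7 ALLOC][8-52 FREE]
Op 5: b = realloc(b, 20) -> b = 8; heap: [0-6 FREE][7-7 ALLOC][8-27 ALLOC][28-52 FREE]
Op 6: c = realloc(c, 20) -> c = 28; heap: [0-7 FREE][8-27 ALLOC][28-47 ALLOC][48-52 FREE]
Op 7: d = malloc(6) -> d = 0; heap: [0-5 ALLOC][6-7 FREE][8-27 ALLOC][28-47 ALLOC][48-52 FREE]
Op 8: d = realloc(d, 9) -> NULL (d unchanged); heap: [0-5 ALLOC][6-7 FREE][8-27 ALLOC][28-47 ALLOC][48-52 FREE]
Free blocks: [2 5] total_free=7 largest=5 -> 100*(7-5)/7 = 200/7 ≈ 28.571 -> rounds to 29

Answer: 29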